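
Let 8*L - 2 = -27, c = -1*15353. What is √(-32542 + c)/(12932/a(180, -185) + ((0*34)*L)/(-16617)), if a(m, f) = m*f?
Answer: -8325*I*√47895/3233 ≈ -563.54*I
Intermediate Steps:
c = -15353
a(m, f) = f*m
L = -25/8 (L = ¼ + (⅛)*(-27) = ¼ - 27/8 = -25/8 ≈ -3.1250)
√(-32542 + c)/(12932/a(180, -185) + ((0*34)*L)/(-16617)) = √(-32542 - 15353)/(12932/((-185*180)) + ((0*34)*(-25/8))/(-16617)) = √(-47895)/(12932/(-33300) + (0*(-25/8))*(-1/16617)) = (I*√47895)/(12932*(-1/33300) + 0*(-1/16617)) = (I*√47895)/(-3233/8325 + 0) = (I*√47895)/(-3233/8325) = (I*√47895)*(-8325/3233) = -8325*I*√47895/3233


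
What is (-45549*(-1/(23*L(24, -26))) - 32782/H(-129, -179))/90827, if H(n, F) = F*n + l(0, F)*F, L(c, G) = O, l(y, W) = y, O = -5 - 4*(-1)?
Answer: -1052525945/48237583911 ≈ -0.021820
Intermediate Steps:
O = -1 (O = -5 + 4 = -1)
L(c, G) = -1
H(n, F) = F*n (H(n, F) = F*n + 0*F = F*n + 0 = F*n)
(-45549*(-1/(23*L(24, -26))) - 32782/H(-129, -179))/90827 = (-45549/((-1*(-23))) - 32782/((-179*(-129))))/90827 = (-45549/23 - 32782/23091)*(1/90827) = -1052525945/531093*1/90827 = -1052525945/48237583911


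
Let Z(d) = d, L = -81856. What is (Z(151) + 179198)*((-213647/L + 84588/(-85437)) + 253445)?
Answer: 35321526357937346711/777059008 ≈ 4.5455e+10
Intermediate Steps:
(Z(151) + 179198)*((-213647/L + 84588/(-85437)) + 253445) = (151 + 179198)*((-213647/(-81856) + 84588/(-85437)) + 253445) = 179349*((-213647*(-1/81856) + 84588*(-1/85437)) + 253445) = 179349*((213647/81856 - 28196/28479) + 253445) = 179349*(3776441137/2331177024 + 253445) = 179349*(590828937288817/2331177024) = 35321526357937346711/777059008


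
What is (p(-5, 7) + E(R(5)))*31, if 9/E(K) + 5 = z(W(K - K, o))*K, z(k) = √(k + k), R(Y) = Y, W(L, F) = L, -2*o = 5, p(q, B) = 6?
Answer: 651/5 ≈ 130.20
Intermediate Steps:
o = -5/2 (o = -½*5 = -5/2 ≈ -2.5000)
z(k) = √2*√k (z(k) = √(2*k) = √2*√k)
E(K) = -9/5 (E(K) = 9/(-5 + (√2*√(K - K))*K) = 9/(-5 + (√2*√0)*K) = 9/(-5 + (√2*0)*K) = 9/(-5 + 0*K) = 9/(-5 + 0) = 9/(-5) = 9*(-⅕) = -9/5)
(p(-5, 7) + E(R(5)))*31 = (6 - 9/5)*31 = (21/5)*31 = 651/5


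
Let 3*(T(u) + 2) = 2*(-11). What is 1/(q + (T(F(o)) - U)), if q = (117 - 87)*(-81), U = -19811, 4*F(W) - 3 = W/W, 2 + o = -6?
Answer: 3/52115 ≈ 5.7565e-5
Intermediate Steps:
o = -8 (o = -2 - 6 = -8)
F(W) = 1 (F(W) = ¾ + (W/W)/4 = ¾ + (¼)*1 = ¾ + ¼ = 1)
q = -2430 (q = 30*(-81) = -2430)
T(u) = -28/3 (T(u) = -2 + (2*(-11))/3 = -2 + (⅓)*(-22) = -2 - 22/3 = -28/3)
1/(q + (T(F(o)) - U)) = 1/(-2430 + (-28/3 - 1*(-19811))) = 1/(-2430 + (-28/3 + 19811)) = 1/(-2430 + 59405/3) = 1/(52115/3) = 3/52115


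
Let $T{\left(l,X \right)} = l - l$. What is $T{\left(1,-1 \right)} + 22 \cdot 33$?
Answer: $726$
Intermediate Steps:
$T{\left(l,X \right)} = 0$
$T{\left(1,-1 \right)} + 22 \cdot 33 = 0 + 22 \cdot 33 = 0 + 726 = 726$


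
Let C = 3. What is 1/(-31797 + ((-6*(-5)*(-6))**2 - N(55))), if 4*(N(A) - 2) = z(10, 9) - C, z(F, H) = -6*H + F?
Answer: 4/2451 ≈ 0.0016320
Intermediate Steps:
z(F, H) = F - 6*H
N(A) = -39/4 (N(A) = 2 + ((10 - 6*9) - 1*3)/4 = 2 + ((10 - 54) - 3)/4 = 2 + (-44 - 3)/4 = 2 + (1/4)*(-47) = 2 - 47/4 = -39/4)
1/(-31797 + ((-6*(-5)*(-6))**2 - N(55))) = 1/(-31797 + ((-6*(-5)*(-6))**2 - 1*(-39/4))) = 1/(-31797 + ((30*(-6))**2 + 39/4)) = 1/(-31797 + ((-180)**2 + 39/4)) = 1/(-31797 + (32400 + 39/4)) = 1/(-31797 + 129639/4) = 1/(2451/4) = 4/2451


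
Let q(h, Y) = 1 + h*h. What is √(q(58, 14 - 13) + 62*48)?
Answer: √6341 ≈ 79.630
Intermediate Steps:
q(h, Y) = 1 + h²
√(q(58, 14 - 13) + 62*48) = √((1 + 58²) + 62*48) = √((1 + 3364) + 2976) = √(3365 + 2976) = √6341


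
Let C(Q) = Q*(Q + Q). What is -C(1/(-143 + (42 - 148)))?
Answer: -2/62001 ≈ -3.2258e-5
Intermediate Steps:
C(Q) = 2*Q**2 (C(Q) = Q*(2*Q) = 2*Q**2)
-C(1/(-143 + (42 - 148))) = -2*(1/(-143 + (42 - 148)))**2 = -2*(1/(-143 - 106))**2 = -2*(1/(-249))**2 = -2*(-1/249)**2 = -2/62001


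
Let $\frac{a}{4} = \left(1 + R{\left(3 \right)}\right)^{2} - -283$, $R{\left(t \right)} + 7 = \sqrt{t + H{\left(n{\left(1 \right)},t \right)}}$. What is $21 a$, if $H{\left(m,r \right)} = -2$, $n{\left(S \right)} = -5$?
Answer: $25872$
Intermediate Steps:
$R{\left(t \right)} = -7 + \sqrt{-2 + t}$ ($R{\left(t \right)} = -7 + \sqrt{t - 2} = -7 + \sqrt{-2 + t}$)
$a = 1232$ ($a = 4 \left(\left(1 - \left(7 - \sqrt{-2 + 3}\right)\right)^{2} - -283\right) = 4 \left(\left(1 - \left(7 - \sqrt{1}\right)\right)^{2} + 283\right) = 4 \left(\left(1 + \left(-7 + 1\right)\right)^{2} + 283\right) = 4 \left(\left(1 - 6\right)^{2} + 283\right) = 4 \left(\left(-5\right)^{2} + 283\right) = 4 \left(25 + 283\right) = 4 \cdot 308 = 1232$)
$21 a = 21 \cdot 1232 = 25872$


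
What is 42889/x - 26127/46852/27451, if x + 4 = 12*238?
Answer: 3447558588739/229253430419 ≈ 15.038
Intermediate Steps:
x = 2852 (x = -4 + 12*238 = -4 + 2856 = 2852)
42889/x - 26127/46852/27451 = 42889/2852 - 26127/46852/27451 = 42889*(1/2852) - 26127*1/46852*(1/27451) = 42889/2852 - 26127/46852*1/27451 = 42889/2852 - 26127/1286134252 = 3447558588739/229253430419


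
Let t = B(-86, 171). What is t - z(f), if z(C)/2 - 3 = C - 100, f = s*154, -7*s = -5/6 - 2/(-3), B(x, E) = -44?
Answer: 428/3 ≈ 142.67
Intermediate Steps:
s = 1/42 (s = -(-5/6 - 2/(-3))/7 = -(-5*⅙ - 2*(-⅓))/7 = -(-⅚ + ⅔)/7 = -⅐*(-⅙) = 1/42 ≈ 0.023810)
t = -44
f = 11/3 (f = (1/42)*154 = 11/3 ≈ 3.6667)
z(C) = -194 + 2*C (z(C) = 6 + 2*(C - 100) = 6 + 2*(-100 + C) = 6 + (-200 + 2*C) = -194 + 2*C)
t - z(f) = -44 - (-194 + 2*(11/3)) = -44 - (-194 + 22/3) = -44 - 1*(-560/3) = -44 + 560/3 = 428/3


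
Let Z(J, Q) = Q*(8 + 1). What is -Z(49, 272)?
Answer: -2448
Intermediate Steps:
Z(J, Q) = 9*Q (Z(J, Q) = Q*9 = 9*Q)
-Z(49, 272) = -9*272 = -1*2448 = -2448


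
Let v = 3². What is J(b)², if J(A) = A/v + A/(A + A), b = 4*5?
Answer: 2401/324 ≈ 7.4105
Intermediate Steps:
v = 9
b = 20
J(A) = ½ + A/9 (J(A) = A/9 + A/(A + A) = A*(⅑) + A/((2*A)) = A/9 + A*(1/(2*A)) = A/9 + ½ = ½ + A/9)
J(b)² = (½ + (⅑)*20)² = (½ + 20/9)² = (49/18)² = 2401/324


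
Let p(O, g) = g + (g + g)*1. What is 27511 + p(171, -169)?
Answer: 27004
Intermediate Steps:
p(O, g) = 3*g (p(O, g) = g + (2*g)*1 = g + 2*g = 3*g)
27511 + p(171, -169) = 27511 + 3*(-169) = 27511 - 507 = 27004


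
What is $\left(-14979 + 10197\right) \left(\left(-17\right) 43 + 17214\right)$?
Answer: $-78821706$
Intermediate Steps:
$\left(-14979 + 10197\right) \left(\left(-17\right) 43 + 17214\right) = - 4782 \left(-731 + 17214\right) = \left(-4782\right) 16483 = -78821706$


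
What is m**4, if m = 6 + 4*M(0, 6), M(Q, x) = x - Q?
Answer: 810000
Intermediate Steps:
m = 30 (m = 6 + 4*(6 - 1*0) = 6 + 4*(6 + 0) = 6 + 4*6 = 6 + 24 = 30)
m**4 = 30**4 = 810000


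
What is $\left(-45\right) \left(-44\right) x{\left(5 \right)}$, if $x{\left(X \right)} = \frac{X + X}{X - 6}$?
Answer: $-19800$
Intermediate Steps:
$x{\left(X \right)} = \frac{2 X}{-6 + X}$
$\left(-45\right) \left(-44\right) x{\left(5 \right)} = \left(-45\right) \left(-44\right) 2 \cdot 5 \frac{1}{-6 + 5} = 1980 \cdot 2 \cdot 5 \frac{1}{-1} = 1980 \cdot 2 \cdot 5 \left(-1\right) = 1980 \left(-10\right) = -19800$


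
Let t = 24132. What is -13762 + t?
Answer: 10370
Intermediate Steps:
-13762 + t = -13762 + 24132 = 10370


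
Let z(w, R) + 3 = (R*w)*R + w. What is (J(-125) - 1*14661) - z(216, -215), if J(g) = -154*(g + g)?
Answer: -9960974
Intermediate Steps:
z(w, R) = -3 + w + w*R² (z(w, R) = -3 + ((R*w)*R + w) = -3 + (w*R² + w) = -3 + (w + w*R²) = -3 + w + w*R²)
J(g) = -308*g
(J(-125) - 1*14661) - z(216, -215) = (-308*(-125) - 1*14661) - (-3 + 216 + 216*(-215)²) = (38500 - 14661) - (-3 + 216 + 216*46225) = 23839 - (-3 + 216 + 9984600) = 23839 - 1*9984813 = 23839 - 9984813 = -9960974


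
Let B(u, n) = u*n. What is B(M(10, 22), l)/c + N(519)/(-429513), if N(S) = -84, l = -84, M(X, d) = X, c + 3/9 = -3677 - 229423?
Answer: 54338764/14302803353 ≈ 0.0037992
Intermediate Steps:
c = -699301/3 (c = -⅓ + (-3677 - 229423) = -⅓ - 233100 = -699301/3 ≈ -2.3310e+5)
B(u, n) = n*u
B(M(10, 22), l)/c + N(519)/(-429513) = (-84*10)/(-699301/3) - 84/(-429513) = -840*(-3/699301) - 84*(-1/429513) = 2520/699301 + 4/20453 = 54338764/14302803353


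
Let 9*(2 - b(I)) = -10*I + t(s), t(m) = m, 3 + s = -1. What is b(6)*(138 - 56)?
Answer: 6724/9 ≈ 747.11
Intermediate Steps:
s = -4 (s = -3 - 1 = -4)
b(I) = 22/9 + 10*I/9 (b(I) = 2 - (-10*I - 4)/9 = 2 - (-4 - 10*I)/9 = 2 + (4/9 + 10*I/9) = 22/9 + 10*I/9)
b(6)*(138 - 56) = (22/9 + (10/9)*6)*(138 - 56) = (22/9 + 20/3)*82 = (82/9)*82 = 6724/9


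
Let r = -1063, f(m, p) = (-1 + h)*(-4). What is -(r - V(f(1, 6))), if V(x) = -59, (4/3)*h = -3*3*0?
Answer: 1004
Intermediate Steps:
h = 0 (h = 3*(-3*3*0)/4 = 3*(-9*0)/4 = (¾)*0 = 0)
f(m, p) = 4 (f(m, p) = (-1 + 0)*(-4) = -1*(-4) = 4)
-(r - V(f(1, 6))) = -(-1063 - 1*(-59)) = -(-1063 + 59) = -1*(-1004) = 1004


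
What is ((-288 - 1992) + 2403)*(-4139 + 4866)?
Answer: 89421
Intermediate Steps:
((-288 - 1992) + 2403)*(-4139 + 4866) = (-2280 + 2403)*727 = 123*727 = 89421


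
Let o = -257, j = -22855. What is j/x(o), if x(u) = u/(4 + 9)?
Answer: 297115/257 ≈ 1156.1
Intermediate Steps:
x(u) = u/13
j/x(o) = -22855/((1/13)*(-257)) = -22855/(-257/13) = -22855*(-13/257) = 297115/257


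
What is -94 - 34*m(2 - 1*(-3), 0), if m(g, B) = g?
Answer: -264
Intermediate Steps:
-94 - 34*m(2 - 1*(-3), 0) = -94 - 34*(2 - 1*(-3)) = -94 - 34*(2 + 3) = -94 - 34*5 = -94 - 170 = -264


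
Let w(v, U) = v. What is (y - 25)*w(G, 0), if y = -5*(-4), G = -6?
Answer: 30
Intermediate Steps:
y = 20
(y - 25)*w(G, 0) = (20 - 25)*(-6) = -5*(-6) = 30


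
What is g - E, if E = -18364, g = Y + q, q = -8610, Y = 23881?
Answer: 33635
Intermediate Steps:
g = 15271 (g = 23881 - 8610 = 15271)
g - E = 15271 - 1*(-18364) = 15271 + 18364 = 33635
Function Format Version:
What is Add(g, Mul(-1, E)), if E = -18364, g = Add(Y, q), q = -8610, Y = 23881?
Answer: 33635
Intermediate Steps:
g = 15271 (g = Add(23881, -8610) = 15271)
Add(g, Mul(-1, E)) = Add(15271, Mul(-1, -18364)) = Add(15271, 18364) = 33635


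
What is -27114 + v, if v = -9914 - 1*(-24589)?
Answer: -12439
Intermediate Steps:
v = 14675 (v = -9914 + 24589 = 14675)
-27114 + v = -27114 + 14675 = -12439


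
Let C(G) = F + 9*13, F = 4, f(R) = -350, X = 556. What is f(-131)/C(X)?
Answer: -350/121 ≈ -2.8926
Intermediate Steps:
C(G) = 121 (C(G) = 4 + 9*13 = 4 + 117 = 121)
f(-131)/C(X) = -350/121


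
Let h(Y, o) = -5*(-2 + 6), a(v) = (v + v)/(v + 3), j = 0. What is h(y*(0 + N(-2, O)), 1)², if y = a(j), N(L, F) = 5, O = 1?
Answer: 400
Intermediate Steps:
a(v) = 2*v/(3 + v) (a(v) = (2*v)/(3 + v) = 2*v/(3 + v))
y = 0 (y = 2*0/(3 + 0) = 2*0/3 = 2*0*(⅓) = 0)
h(Y, o) = -20 (h(Y, o) = -5*4 = -20)
h(y*(0 + N(-2, O)), 1)² = (-20)² = 400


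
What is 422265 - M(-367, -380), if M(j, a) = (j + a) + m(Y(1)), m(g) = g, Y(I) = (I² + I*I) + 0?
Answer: 423010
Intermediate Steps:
Y(I) = 2*I² (Y(I) = (I² + I²) + 0 = 2*I² + 0 = 2*I²)
M(j, a) = 2 + a + j (M(j, a) = (j + a) + 2*1² = (a + j) + 2*1 = (a + j) + 2 = 2 + a + j)
422265 - M(-367, -380) = 422265 - (2 - 380 - 367) = 422265 - 1*(-745) = 422265 + 745 = 423010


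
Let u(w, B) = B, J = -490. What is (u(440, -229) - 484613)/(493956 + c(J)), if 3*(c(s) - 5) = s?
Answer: -1454526/1481393 ≈ -0.98186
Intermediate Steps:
c(s) = 5 + s/3
(u(440, -229) - 484613)/(493956 + c(J)) = (-229 - 484613)/(493956 + (5 + (1/3)*(-490))) = -484842/(493956 + (5 - 490/3)) = -484842/(493956 - 475/3) = -484842/1481393/3 = -484842*3/1481393 = -1454526/1481393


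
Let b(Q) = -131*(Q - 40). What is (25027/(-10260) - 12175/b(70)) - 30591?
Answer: -41115254147/1344060 ≈ -30590.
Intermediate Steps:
b(Q) = 5240 - 131*Q (b(Q) = -131*(-40 + Q) = 5240 - 131*Q)
(25027/(-10260) - 12175/b(70)) - 30591 = (25027/(-10260) - 12175/(5240 - 131*70)) - 30591 = (25027*(-1/10260) - 12175/(5240 - 9170)) - 30591 = (-25027/10260 - 12175/(-3930)) - 30591 = (-25027/10260 - 12175*(-1/3930)) - 30591 = (-25027/10260 + 2435/786) - 30591 = 885313/1344060 - 30591 = -41115254147/1344060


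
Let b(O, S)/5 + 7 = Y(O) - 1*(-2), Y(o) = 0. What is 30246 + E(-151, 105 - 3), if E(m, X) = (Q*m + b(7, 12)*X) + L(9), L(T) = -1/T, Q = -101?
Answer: 386522/9 ≈ 42947.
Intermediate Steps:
b(O, S) = -25 (b(O, S) = -35 + 5*(0 - 1*(-2)) = -35 + 5*(0 + 2) = -35 + 5*2 = -35 + 10 = -25)
E(m, X) = -⅑ - 101*m - 25*X (E(m, X) = (-101*m - 25*X) - 1/9 = (-101*m - 25*X) - 1*⅑ = (-101*m - 25*X) - ⅑ = -⅑ - 101*m - 25*X)
30246 + E(-151, 105 - 3) = 30246 + (-⅑ - 101*(-151) - 25*(105 - 3)) = 30246 + (-⅑ + 15251 - 25*102) = 30246 + (-⅑ + 15251 - 2550) = 30246 + 114308/9 = 386522/9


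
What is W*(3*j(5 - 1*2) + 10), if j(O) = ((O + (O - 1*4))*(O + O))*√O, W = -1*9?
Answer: -90 - 324*√3 ≈ -651.18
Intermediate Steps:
W = -9
j(O) = 2*O^(3/2)*(-4 + 2*O) (j(O) = ((O + (O - 4))*(2*O))*√O = ((O + (-4 + O))*(2*O))*√O = ((-4 + 2*O)*(2*O))*√O = (2*O*(-4 + 2*O))*√O = 2*O^(3/2)*(-4 + 2*O))
W*(3*j(5 - 1*2) + 10) = -9*(3*(4*(5 - 1*2)^(3/2)*(-2 + (5 - 1*2))) + 10) = -9*(3*(4*(5 - 2)^(3/2)*(-2 + (5 - 2))) + 10) = -9*(3*(4*3^(3/2)*(-2 + 3)) + 10) = -9*(3*(4*(3*√3)*1) + 10) = -9*(3*(12*√3) + 10) = -9*(36*√3 + 10) = -9*(10 + 36*√3) = -90 - 324*√3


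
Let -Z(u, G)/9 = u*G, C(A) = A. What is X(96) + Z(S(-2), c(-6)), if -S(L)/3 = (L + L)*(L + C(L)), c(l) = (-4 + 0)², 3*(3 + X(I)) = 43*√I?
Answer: 6909 + 172*√6/3 ≈ 7049.4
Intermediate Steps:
X(I) = -3 + 43*√I/3 (X(I) = -3 + (43*√I)/3 = -3 + 43*√I/3)
c(l) = 16 (c(l) = (-4)² = 16)
S(L) = -12*L² (S(L) = -3*(L + L)*(L + L) = -3*2*L*2*L = -12*L²)
Z(u, G) = -9*G*u (Z(u, G) = -9*u*G = -9*G*u)
X(96) + Z(S(-2), c(-6)) = (-3 + 43*√96/3) - 9*16*(-12*(-2)²) = (-3 + 43*(4*√6)/3) - 9*16*(-12*4) = (-3 + 172*√6/3) - 9*16*(-48) = (-3 + 172*√6/3) + 6912 = 6909 + 172*√6/3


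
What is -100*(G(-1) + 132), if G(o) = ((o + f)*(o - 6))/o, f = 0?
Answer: -12500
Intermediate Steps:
G(o) = -6 + o (G(o) = ((o + 0)*(o - 6))/o = (o*(-6 + o))/o = -6 + o)
-100*(G(-1) + 132) = -100*((-6 - 1) + 132) = -100*(-7 + 132) = -100*125 = -12500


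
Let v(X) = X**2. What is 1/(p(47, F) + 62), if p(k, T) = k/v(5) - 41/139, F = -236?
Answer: 3475/220958 ≈ 0.015727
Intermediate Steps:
p(k, T) = -41/139 + k/25 (p(k, T) = k/(5**2) - 41/139 = k/25 - 41*1/139 = k*(1/25) - 41/139 = k/25 - 41/139 = -41/139 + k/25)
1/(p(47, F) + 62) = 1/((-41/139 + (1/25)*47) + 62) = 1/((-41/139 + 47/25) + 62) = 1/(5508/3475 + 62) = 1/(220958/3475) = 3475/220958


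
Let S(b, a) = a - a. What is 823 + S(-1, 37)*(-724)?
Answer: 823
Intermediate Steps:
S(b, a) = 0
823 + S(-1, 37)*(-724) = 823 + 0*(-724) = 823 + 0 = 823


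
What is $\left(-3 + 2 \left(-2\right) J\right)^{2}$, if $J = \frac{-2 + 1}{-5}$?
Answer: $\frac{361}{25} \approx 14.44$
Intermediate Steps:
$J = \frac{1}{5}$ ($J = \left(-1\right) \left(- \frac{1}{5}\right) = \frac{1}{5} \approx 0.2$)
$\left(-3 + 2 \left(-2\right) J\right)^{2} = \left(-3 + 2 \left(-2\right) \frac{1}{5}\right)^{2} = \left(-3 - \frac{4}{5}\right)^{2} = \left(- \frac{19}{5}\right)^{2} = \frac{361}{25}$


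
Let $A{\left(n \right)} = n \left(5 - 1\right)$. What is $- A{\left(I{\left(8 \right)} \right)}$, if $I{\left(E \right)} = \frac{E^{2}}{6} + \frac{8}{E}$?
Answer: $- \frac{140}{3} \approx -46.667$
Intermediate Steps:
$I{\left(E \right)} = \frac{8}{E} + \frac{E^{2}}{6}$ ($I{\left(E \right)} = E^{2} \cdot \frac{1}{6} + \frac{8}{E} = \frac{E^{2}}{6} + \frac{8}{E} = \frac{8}{E} + \frac{E^{2}}{6}$)
$A{\left(n \right)} = 4 n$ ($A{\left(n \right)} = n 4 = 4 n$)
$- A{\left(I{\left(8 \right)} \right)} = - 4 \frac{48 + 8^{3}}{6 \cdot 8} = - 4 \cdot \frac{1}{6} \cdot \frac{1}{8} \left(48 + 512\right) = - 4 \cdot \frac{1}{6} \cdot \frac{1}{8} \cdot 560 = - \frac{4 \cdot 35}{3} = \left(-1\right) \frac{140}{3} = - \frac{140}{3}$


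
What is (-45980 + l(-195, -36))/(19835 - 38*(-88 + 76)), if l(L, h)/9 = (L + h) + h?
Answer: -48383/20291 ≈ -2.3845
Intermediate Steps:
l(L, h) = 9*L + 18*h (l(L, h) = 9*((L + h) + h) = 9*(L + 2*h) = 9*L + 18*h)
(-45980 + l(-195, -36))/(19835 - 38*(-88 + 76)) = (-45980 + (9*(-195) + 18*(-36)))/(19835 - 38*(-88 + 76)) = (-45980 + (-1755 - 648))/(19835 - 38*(-12)) = (-45980 - 2403)/(19835 + 456) = -48383/20291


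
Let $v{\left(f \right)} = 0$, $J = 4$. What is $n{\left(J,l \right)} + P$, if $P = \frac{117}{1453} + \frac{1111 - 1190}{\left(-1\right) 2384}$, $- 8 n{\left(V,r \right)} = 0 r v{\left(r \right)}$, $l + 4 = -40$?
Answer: $\frac{393715}{3463952} \approx 0.11366$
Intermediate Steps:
$l = -44$ ($l = -4 - 40 = -44$)
$n{\left(V,r \right)} = 0$ ($n{\left(V,r \right)} = - \frac{0 r 0}{8} = - \frac{0 \cdot 0}{8} = \left(- \frac{1}{8}\right) 0 = 0$)
$P = \frac{393715}{3463952}$ ($P = 117 \cdot \frac{1}{1453} + \frac{1111 - 1190}{-2384} = \frac{117}{1453} - - \frac{79}{2384} = \frac{117}{1453} + \frac{79}{2384} = \frac{393715}{3463952} \approx 0.11366$)
$n{\left(J,l \right)} + P = 0 + \frac{393715}{3463952} = \frac{393715}{3463952}$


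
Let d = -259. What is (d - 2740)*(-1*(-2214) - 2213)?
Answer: -2999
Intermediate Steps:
(d - 2740)*(-1*(-2214) - 2213) = (-259 - 2740)*(-1*(-2214) - 2213) = -2999*(2214 - 2213) = -2999*1 = -2999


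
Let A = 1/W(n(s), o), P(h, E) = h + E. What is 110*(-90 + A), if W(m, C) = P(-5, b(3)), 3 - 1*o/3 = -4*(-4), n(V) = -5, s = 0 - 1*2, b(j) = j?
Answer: -9955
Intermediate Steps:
s = -2 (s = 0 - 2 = -2)
P(h, E) = E + h
o = -39 (o = 9 - (-12)*(-4) = 9 - 3*16 = 9 - 48 = -39)
W(m, C) = -2 (W(m, C) = 3 - 5 = -2)
A = -1/2 (A = 1/(-2) = -1/2 ≈ -0.50000)
110*(-90 + A) = 110*(-90 - 1/2) = 110*(-181/2) = -9955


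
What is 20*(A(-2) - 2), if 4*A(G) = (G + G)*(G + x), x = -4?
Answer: 80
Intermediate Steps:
A(G) = G*(-4 + G)/2 (A(G) = ((G + G)*(G - 4))/4 = ((2*G)*(-4 + G))/4 = (2*G*(-4 + G))/4 = G*(-4 + G)/2)
20*(A(-2) - 2) = 20*((½)*(-2)*(-4 - 2) - 2) = 20*((½)*(-2)*(-6) - 2) = 20*(6 - 2) = 20*4 = 80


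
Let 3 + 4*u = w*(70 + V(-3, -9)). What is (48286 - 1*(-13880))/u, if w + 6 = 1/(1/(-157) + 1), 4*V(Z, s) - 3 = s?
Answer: -77583168/107659 ≈ -720.64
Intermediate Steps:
V(Z, s) = ¾ + s/4
w = -779/156 (w = -6 + 1/(1/(-157) + 1) = -6 + 1/(-1/157 + 1) = -6 + 1/(156/157) = -6 + 157/156 = -779/156 ≈ -4.9936)
u = -107659/1248 (u = -¾ + (-779*(70 + (¾ + (¼)*(-9)))/156)/4 = -¾ + (-779*(70 + (¾ - 9/4))/156)/4 = -¾ + (-779*(70 - 3/2)/156)/4 = -¾ + (-779/156*137/2)/4 = -¾ + (¼)*(-106723/312) = -¾ - 106723/1248 = -107659/1248 ≈ -86.265)
(48286 - 1*(-13880))/u = (48286 - 1*(-13880))/(-107659/1248) = (48286 + 13880)*(-1248/107659) = 62166*(-1248/107659) = -77583168/107659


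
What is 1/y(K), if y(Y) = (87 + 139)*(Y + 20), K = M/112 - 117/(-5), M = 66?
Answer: 140/1391821 ≈ 0.00010059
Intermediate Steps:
K = 6717/280 (K = 66/112 - 117/(-5) = 66*(1/112) - 117*(-1/5) = 33/56 + 117/5 = 6717/280 ≈ 23.989)
y(Y) = 4520 + 226*Y (y(Y) = 226*(20 + Y) = 4520 + 226*Y)
1/y(K) = 1/(4520 + 226*(6717/280)) = 1/(4520 + 759021/140) = 1/(1391821/140) = 140/1391821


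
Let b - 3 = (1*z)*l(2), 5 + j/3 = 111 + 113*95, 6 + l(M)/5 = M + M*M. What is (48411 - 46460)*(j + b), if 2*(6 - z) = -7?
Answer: 63458226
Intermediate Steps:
z = 19/2 (z = 6 - 1/2*(-7) = 6 + 7/2 = 19/2 ≈ 9.5000)
l(M) = -30 + 5*M + 5*M**2 (l(M) = -30 + 5*(M + M*M) = -30 + 5*(M + M**2) = -30 + (5*M + 5*M**2) = -30 + 5*M + 5*M**2)
j = 32523 (j = -15 + 3*(111 + 113*95) = -15 + 3*(111 + 10735) = -15 + 3*10846 = -15 + 32538 = 32523)
b = 3 (b = 3 + (1*(19/2))*(-30 + 5*2 + 5*2**2) = 3 + 19*(-30 + 10 + 5*4)/2 = 3 + 19*(-30 + 10 + 20)/2 = 3 + (19/2)*0 = 3 + 0 = 3)
(48411 - 46460)*(j + b) = (48411 - 46460)*(32523 + 3) = 1951*32526 = 63458226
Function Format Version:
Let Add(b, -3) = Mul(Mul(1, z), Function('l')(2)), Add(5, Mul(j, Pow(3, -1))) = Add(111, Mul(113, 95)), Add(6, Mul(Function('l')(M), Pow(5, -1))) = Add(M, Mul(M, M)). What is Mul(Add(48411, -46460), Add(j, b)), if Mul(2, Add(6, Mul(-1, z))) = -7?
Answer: 63458226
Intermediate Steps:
z = Rational(19, 2) (z = Add(6, Mul(Rational(-1, 2), -7)) = Add(6, Rational(7, 2)) = Rational(19, 2) ≈ 9.5000)
Function('l')(M) = Add(-30, Mul(5, M), Mul(5, Pow(M, 2))) (Function('l')(M) = Add(-30, Mul(5, Add(M, Mul(M, M)))) = Add(-30, Mul(5, Add(M, Pow(M, 2)))) = Add(-30, Add(Mul(5, M), Mul(5, Pow(M, 2)))) = Add(-30, Mul(5, M), Mul(5, Pow(M, 2))))
j = 32523 (j = Add(-15, Mul(3, Add(111, Mul(113, 95)))) = Add(-15, Mul(3, Add(111, 10735))) = Add(-15, Mul(3, 10846)) = Add(-15, 32538) = 32523)
b = 3 (b = Add(3, Mul(Mul(1, Rational(19, 2)), Add(-30, Mul(5, 2), Mul(5, Pow(2, 2))))) = Add(3, Mul(Rational(19, 2), Add(-30, 10, Mul(5, 4)))) = Add(3, Mul(Rational(19, 2), Add(-30, 10, 20))) = Add(3, Mul(Rational(19, 2), 0)) = Add(3, 0) = 3)
Mul(Add(48411, -46460), Add(j, b)) = Mul(Add(48411, -46460), Add(32523, 3)) = Mul(1951, 32526) = 63458226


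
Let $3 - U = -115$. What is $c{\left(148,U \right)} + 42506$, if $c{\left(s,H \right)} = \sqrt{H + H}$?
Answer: $42506 + 2 \sqrt{59} \approx 42521.0$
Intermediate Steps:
$U = 118$ ($U = 3 - -115 = 3 + 115 = 118$)
$c{\left(s,H \right)} = \sqrt{2} \sqrt{H}$ ($c{\left(s,H \right)} = \sqrt{2 H} = \sqrt{2} \sqrt{H}$)
$c{\left(148,U \right)} + 42506 = \sqrt{2} \sqrt{118} + 42506 = 2 \sqrt{59} + 42506 = 42506 + 2 \sqrt{59}$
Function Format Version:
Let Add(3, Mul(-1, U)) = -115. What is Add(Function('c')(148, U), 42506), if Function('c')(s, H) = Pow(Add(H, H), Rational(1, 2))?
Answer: Add(42506, Mul(2, Pow(59, Rational(1, 2)))) ≈ 42521.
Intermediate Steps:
U = 118 (U = Add(3, Mul(-1, -115)) = Add(3, 115) = 118)
Function('c')(s, H) = Mul(Pow(2, Rational(1, 2)), Pow(H, Rational(1, 2))) (Function('c')(s, H) = Pow(Mul(2, H), Rational(1, 2)) = Mul(Pow(2, Rational(1, 2)), Pow(H, Rational(1, 2))))
Add(Function('c')(148, U), 42506) = Add(Mul(Pow(2, Rational(1, 2)), Pow(118, Rational(1, 2))), 42506) = Add(Mul(2, Pow(59, Rational(1, 2))), 42506) = Add(42506, Mul(2, Pow(59, Rational(1, 2))))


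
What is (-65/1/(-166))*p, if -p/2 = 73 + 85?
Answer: -3409640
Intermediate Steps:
p = -316 (p = -2*(73 + 85) = -2*158 = -316)
(-65/1/(-166))*p = (-65/1/(-166))*(-316) = (-65/(-1/166))*(-316) = -166*(-65)*(-316) = 10790*(-316) = -3409640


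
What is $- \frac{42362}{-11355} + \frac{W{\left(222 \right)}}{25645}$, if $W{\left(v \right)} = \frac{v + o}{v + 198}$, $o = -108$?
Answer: $\frac{15209272009}{4076785650} \approx 3.7307$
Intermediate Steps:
$W{\left(v \right)} = \frac{-108 + v}{198 + v}$ ($W{\left(v \right)} = \frac{v - 108}{v + 198} = \frac{-108 + v}{198 + v}$)
$- \frac{42362}{-11355} + \frac{W{\left(222 \right)}}{25645} = - \frac{42362}{-11355} + \frac{\frac{1}{198 + 222} \left(-108 + 222\right)}{25645} = \left(-42362\right) \left(- \frac{1}{11355}\right) + \frac{1}{420} \cdot 114 \cdot \frac{1}{25645} = \frac{42362}{11355} + \frac{1}{420} \cdot 114 \cdot \frac{1}{25645} = \frac{42362}{11355} + \frac{19}{70} \cdot \frac{1}{25645} = \frac{42362}{11355} + \frac{19}{1795150} = \frac{15209272009}{4076785650}$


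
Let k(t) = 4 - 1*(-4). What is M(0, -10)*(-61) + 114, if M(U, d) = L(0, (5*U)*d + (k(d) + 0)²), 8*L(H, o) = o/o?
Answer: 851/8 ≈ 106.38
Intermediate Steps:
k(t) = 8 (k(t) = 4 + 4 = 8)
L(H, o) = ⅛ (L(H, o) = (o/o)/8 = (⅛)*1 = ⅛)
M(U, d) = ⅛
M(0, -10)*(-61) + 114 = (⅛)*(-61) + 114 = -61/8 + 114 = 851/8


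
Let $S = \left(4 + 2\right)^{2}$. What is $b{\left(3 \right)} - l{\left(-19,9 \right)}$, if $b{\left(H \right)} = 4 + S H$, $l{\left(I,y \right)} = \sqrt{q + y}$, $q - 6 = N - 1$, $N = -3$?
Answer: $112 - \sqrt{11} \approx 108.68$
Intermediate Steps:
$S = 36$ ($S = 6^{2} = 36$)
$q = 2$ ($q = 6 - 4 = 2$)
$l{\left(I,y \right)} = \sqrt{2 + y}$
$b{\left(H \right)} = 4 + 36 H$
$b{\left(3 \right)} - l{\left(-19,9 \right)} = \left(4 + 36 \cdot 3\right) - \sqrt{2 + 9} = \left(4 + 108\right) - \sqrt{11} = 112 - \sqrt{11}$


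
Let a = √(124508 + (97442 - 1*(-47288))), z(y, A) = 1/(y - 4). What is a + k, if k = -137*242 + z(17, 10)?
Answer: -431001/13 + √269238 ≈ -32635.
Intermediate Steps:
z(y, A) = 1/(-4 + y)
a = √269238 (a = √(124508 + (97442 + 47288)) = √(124508 + 144730) = √269238 ≈ 518.88)
k = -431001/13 (k = -137*242 + 1/(-4 + 17) = -33154 + 1/13 = -431001/13 ≈ -33154.)
a + k = √269238 - 431001/13 = -431001/13 + √269238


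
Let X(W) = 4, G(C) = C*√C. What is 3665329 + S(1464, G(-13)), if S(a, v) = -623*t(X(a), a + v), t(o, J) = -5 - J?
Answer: 4580516 - 8099*I*√13 ≈ 4.5805e+6 - 29201.0*I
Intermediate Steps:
G(C) = C^(3/2)
S(a, v) = 3115 + 623*a + 623*v (S(a, v) = -623*(-5 - (a + v)) = -623*(-5 + (-a - v)) = -623*(-5 - a - v) = 3115 + 623*a + 623*v)
3665329 + S(1464, G(-13)) = 3665329 + (3115 + 623*1464 + 623*(-13)^(3/2)) = 3665329 + (3115 + 912072 + 623*(-13*I*√13)) = 3665329 + (3115 + 912072 - 8099*I*√13) = 3665329 + (915187 - 8099*I*√13) = 4580516 - 8099*I*√13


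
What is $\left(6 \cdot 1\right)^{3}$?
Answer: $216$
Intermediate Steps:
$\left(6 \cdot 1\right)^{3} = 6^{3} = 216$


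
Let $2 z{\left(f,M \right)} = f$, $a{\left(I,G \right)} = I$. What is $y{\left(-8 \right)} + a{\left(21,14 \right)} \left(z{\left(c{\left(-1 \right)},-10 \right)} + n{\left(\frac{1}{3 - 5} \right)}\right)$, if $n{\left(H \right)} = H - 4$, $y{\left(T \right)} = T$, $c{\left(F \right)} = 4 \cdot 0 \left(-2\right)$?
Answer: $- \frac{205}{2} \approx -102.5$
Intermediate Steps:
$c{\left(F \right)} = 0$ ($c{\left(F \right)} = 0 \left(-2\right) = 0$)
$z{\left(f,M \right)} = \frac{f}{2}$
$n{\left(H \right)} = -4 + H$
$y{\left(-8 \right)} + a{\left(21,14 \right)} \left(z{\left(c{\left(-1 \right)},-10 \right)} + n{\left(\frac{1}{3 - 5} \right)}\right) = -8 + 21 \left(\frac{1}{2} \cdot 0 - \left(4 - \frac{1}{3 - 5}\right)\right) = -8 + 21 \left(0 - \left(4 - \frac{1}{-2}\right)\right) = -8 + 21 \left(0 - \frac{9}{2}\right) = -8 + 21 \left(- \frac{9}{2}\right) = -8 - \frac{189}{2} = - \frac{205}{2}$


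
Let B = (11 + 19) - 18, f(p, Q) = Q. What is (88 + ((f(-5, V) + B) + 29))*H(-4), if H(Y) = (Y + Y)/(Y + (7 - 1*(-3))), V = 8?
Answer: -548/3 ≈ -182.67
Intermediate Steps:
B = 12 (B = 30 - 18 = 12)
H(Y) = 2*Y/(10 + Y) (H(Y) = (2*Y)/(Y + (7 + 3)) = (2*Y)/(Y + 10) = (2*Y)/(10 + Y) = 2*Y/(10 + Y))
(88 + ((f(-5, V) + B) + 29))*H(-4) = (88 + ((8 + 12) + 29))*(2*(-4)/(10 - 4)) = (88 + (20 + 29))*(2*(-4)/6) = (88 + 49)*(2*(-4)*(⅙)) = 137*(-4/3) = -548/3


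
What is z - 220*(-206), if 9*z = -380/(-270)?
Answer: 11012798/243 ≈ 45320.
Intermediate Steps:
z = 38/243 (z = (-380/(-270))/9 = (-380*(-1/270))/9 = (⅑)*(38/27) = 38/243 ≈ 0.15638)
z - 220*(-206) = 38/243 - 220*(-206) = 38/243 + 45320 = 11012798/243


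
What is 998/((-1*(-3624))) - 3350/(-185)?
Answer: 1232503/67044 ≈ 18.383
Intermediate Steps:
998/((-1*(-3624))) - 3350/(-185) = 998/3624 - 3350*(-1/185) = 998*(1/3624) + 670/37 = 499/1812 + 670/37 = 1232503/67044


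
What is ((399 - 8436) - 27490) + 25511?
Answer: -10016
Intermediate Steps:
((399 - 8436) - 27490) + 25511 = (-8037 - 27490) + 25511 = -35527 + 25511 = -10016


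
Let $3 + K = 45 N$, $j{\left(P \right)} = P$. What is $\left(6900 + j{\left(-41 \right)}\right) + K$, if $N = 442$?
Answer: $26746$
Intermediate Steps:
$K = 19887$ ($K = -3 + 45 \cdot 442 = -3 + 19890 = 19887$)
$\left(6900 + j{\left(-41 \right)}\right) + K = \left(6900 - 41\right) + 19887 = 6859 + 19887 = 26746$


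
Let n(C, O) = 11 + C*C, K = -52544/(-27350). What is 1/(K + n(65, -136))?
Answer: 13675/57953572 ≈ 0.00023596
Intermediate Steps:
K = 26272/13675 (K = -52544*(-1/27350) = 26272/13675 ≈ 1.9212)
n(C, O) = 11 + C**2
1/(K + n(65, -136)) = 1/(26272/13675 + (11 + 65**2)) = 1/(26272/13675 + (11 + 4225)) = 1/(26272/13675 + 4236) = 1/(57953572/13675) = 13675/57953572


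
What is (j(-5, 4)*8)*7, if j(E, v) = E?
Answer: -280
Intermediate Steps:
(j(-5, 4)*8)*7 = -5*8*7 = -40*7 = -280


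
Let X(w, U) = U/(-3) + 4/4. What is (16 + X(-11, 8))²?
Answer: 1849/9 ≈ 205.44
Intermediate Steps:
X(w, U) = 1 - U/3 (X(w, U) = U*(-⅓) + 4*(¼) = -U/3 + 1 = 1 - U/3)
(16 + X(-11, 8))² = (16 + (1 - ⅓*8))² = (16 + (1 - 8/3))² = (16 - 5/3)² = (43/3)² = 1849/9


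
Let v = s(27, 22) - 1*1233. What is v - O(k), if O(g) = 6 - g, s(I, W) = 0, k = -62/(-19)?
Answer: -23479/19 ≈ -1235.7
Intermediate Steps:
k = 62/19 (k = -62*(-1/19) = 62/19 ≈ 3.2632)
v = -1233 (v = 0 - 1*1233 = 0 - 1233 = -1233)
v - O(k) = -1233 - (6 - 1*62/19) = -1233 - (6 - 62/19) = -1233 - 1*52/19 = -1233 - 52/19 = -23479/19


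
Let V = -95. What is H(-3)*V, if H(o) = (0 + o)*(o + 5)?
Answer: 570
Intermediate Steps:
H(o) = o*(5 + o)
H(-3)*V = -3*(5 - 3)*(-95) = -3*2*(-95) = -6*(-95) = 570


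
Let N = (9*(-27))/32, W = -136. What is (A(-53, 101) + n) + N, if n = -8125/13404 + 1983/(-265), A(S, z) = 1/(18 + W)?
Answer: -26307776599/1676572320 ≈ -15.691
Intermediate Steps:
A(S, z) = -1/118 (A(S, z) = 1/(18 - 136) = 1/(-118) = -1/118)
n = -28733257/3552060 (n = -8125*1/13404 + 1983*(-1/265) = -8125/13404 - 1983/265 = -28733257/3552060 ≈ -8.0892)
N = -243/32 (N = -243*1/32 = -243/32 ≈ -7.5938)
(A(-53, 101) + n) + N = (-1/118 - 28733257/3552060) - 243/32 = -1697038193/209571540 - 243/32 = -26307776599/1676572320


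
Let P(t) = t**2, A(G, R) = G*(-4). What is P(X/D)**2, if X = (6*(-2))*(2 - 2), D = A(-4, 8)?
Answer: 0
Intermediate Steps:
A(G, R) = -4*G
D = 16 (D = -4*(-4) = 16)
X = 0 (X = -12*0 = 0)
P(X/D)**2 = ((0/16)**2)**2 = ((0*(1/16))**2)**2 = (0**2)**2 = 0**2 = 0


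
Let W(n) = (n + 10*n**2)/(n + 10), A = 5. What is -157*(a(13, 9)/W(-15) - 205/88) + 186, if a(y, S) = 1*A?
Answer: 21772271/39336 ≈ 553.50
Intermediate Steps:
a(y, S) = 5 (a(y, S) = 1*5 = 5)
W(n) = (n + 10*n**2)/(10 + n)
-157*(a(13, 9)/W(-15) - 205/88) + 186 = -157*(5/((-15*(1 + 10*(-15))/(10 - 15))) - 205/88) + 186 = -157*(5/((-15*(1 - 150)/(-5))) - 205*1/88) + 186 = -157*(5/((-15*(-1/5)*(-149))) - 205/88) + 186 = -157*(5/(-447) - 205/88) + 186 = -157*(5*(-1/447) - 205/88) + 186 = -157*(-5/447 - 205/88) + 186 = -157*(-92075/39336) + 186 = 14455775/39336 + 186 = 21772271/39336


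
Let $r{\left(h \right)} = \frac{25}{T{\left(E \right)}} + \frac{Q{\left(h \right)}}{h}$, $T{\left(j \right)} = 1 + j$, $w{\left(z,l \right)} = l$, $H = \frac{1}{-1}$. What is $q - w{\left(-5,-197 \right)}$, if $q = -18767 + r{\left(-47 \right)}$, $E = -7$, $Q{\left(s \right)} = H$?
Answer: $- \frac{5237909}{282} \approx -18574.0$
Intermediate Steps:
$H = -1$
$Q{\left(s \right)} = -1$
$r{\left(h \right)} = - \frac{25}{6} - \frac{1}{h}$ ($r{\left(h \right)} = \frac{25}{1 - 7} - \frac{1}{h} = \frac{25}{-6} - \frac{1}{h} = 25 \left(- \frac{1}{6}\right) - \frac{1}{h} = - \frac{25}{6} - \frac{1}{h}$)
$q = - \frac{5293463}{282}$ ($q = -18767 - \frac{1169}{282} = - \frac{5293463}{282} \approx -18771.0$)
$q - w{\left(-5,-197 \right)} = - \frac{5293463}{282} - -197 = - \frac{5293463}{282} + 197 = - \frac{5237909}{282}$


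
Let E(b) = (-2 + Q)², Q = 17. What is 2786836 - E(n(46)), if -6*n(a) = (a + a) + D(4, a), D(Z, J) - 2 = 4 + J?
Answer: 2786611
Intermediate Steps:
D(Z, J) = 6 + J (D(Z, J) = 2 + (4 + J) = 6 + J)
n(a) = -1 - a/2 (n(a) = -((a + a) + (6 + a))/6 = -(2*a + (6 + a))/6 = -(6 + 3*a)/6 = -1 - a/2)
E(b) = 225 (E(b) = (-2 + 17)² = 15² = 225)
2786836 - E(n(46)) = 2786836 - 1*225 = 2786836 - 225 = 2786611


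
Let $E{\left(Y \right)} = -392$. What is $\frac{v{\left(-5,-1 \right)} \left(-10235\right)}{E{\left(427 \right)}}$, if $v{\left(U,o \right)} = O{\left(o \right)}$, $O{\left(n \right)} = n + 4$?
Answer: $\frac{30705}{392} \approx 78.329$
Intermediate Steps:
$O{\left(n \right)} = 4 + n$
$v{\left(U,o \right)} = 4 + o$
$\frac{v{\left(-5,-1 \right)} \left(-10235\right)}{E{\left(427 \right)}} = \frac{\left(4 - 1\right) \left(-10235\right)}{-392} = 3 \left(-10235\right) \left(- \frac{1}{392}\right) = \left(-30705\right) \left(- \frac{1}{392}\right) = \frac{30705}{392}$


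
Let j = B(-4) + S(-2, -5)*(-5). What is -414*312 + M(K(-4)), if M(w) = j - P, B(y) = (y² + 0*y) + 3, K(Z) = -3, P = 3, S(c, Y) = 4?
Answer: -129172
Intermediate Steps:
B(y) = 3 + y² (B(y) = (y² + 0) + 3 = y² + 3 = 3 + y²)
j = -1 (j = (3 + (-4)²) + 4*(-5) = (3 + 16) - 20 = 19 - 20 = -1)
M(w) = -4 (M(w) = -1 - 1*3 = -1 - 3 = -4)
-414*312 + M(K(-4)) = -414*312 - 4 = -129168 - 4 = -129172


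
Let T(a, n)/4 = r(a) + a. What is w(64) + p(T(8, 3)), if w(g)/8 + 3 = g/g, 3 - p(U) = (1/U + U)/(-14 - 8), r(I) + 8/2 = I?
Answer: -11423/1056 ≈ -10.817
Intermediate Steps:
r(I) = -4 + I
T(a, n) = -16 + 8*a (T(a, n) = 4*((-4 + a) + a) = 4*(-4 + 2*a) = -16 + 8*a)
p(U) = 3 + U/22 + 1/(22*U) (p(U) = 3 - (1/U + U)/(-14 - 8) = 3 - (U + 1/U)/(-22) = 3 - (U + 1/U)*(-1)/22 = 3 - (-U/22 - 1/(22*U)) = 3 + (U/22 + 1/(22*U)) = 3 + U/22 + 1/(22*U))
w(g) = -16 (w(g) = -24 + 8*(g/g) = -24 + 8*1 = -24 + 8 = -16)
w(64) + p(T(8, 3)) = -16 + (1 + (-16 + 8*8)*(66 + (-16 + 8*8)))/(22*(-16 + 8*8)) = -16 + (1 + (-16 + 64)*(66 + (-16 + 64)))/(22*(-16 + 64)) = -16 + (1/22)*(1 + 48*(66 + 48))/48 = -16 + (1/22)*(1/48)*(1 + 48*114) = -16 + (1/22)*(1/48)*(1 + 5472) = -16 + (1/22)*(1/48)*5473 = -16 + 5473/1056 = -11423/1056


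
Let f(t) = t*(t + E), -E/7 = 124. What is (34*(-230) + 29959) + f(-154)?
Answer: 179527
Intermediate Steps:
E = -868 (E = -7*124 = -868)
f(t) = t*(-868 + t) (f(t) = t*(t - 868) = t*(-868 + t))
(34*(-230) + 29959) + f(-154) = (34*(-230) + 29959) - 154*(-868 - 154) = (-7820 + 29959) - 154*(-1022) = 22139 + 157388 = 179527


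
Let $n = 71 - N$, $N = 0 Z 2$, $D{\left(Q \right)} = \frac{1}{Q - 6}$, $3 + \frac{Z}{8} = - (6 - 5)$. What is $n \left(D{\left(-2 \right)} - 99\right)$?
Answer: $- \frac{56303}{8} \approx -7037.9$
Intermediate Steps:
$Z = -32$ ($Z = -24 + 8 \left(- (6 - 5)\right) = -24 + 8 \left(\left(-1\right) 1\right) = -24 + 8 \left(-1\right) = -24 - 8 = -32$)
$D{\left(Q \right)} = \frac{1}{-6 + Q}$
$N = 0$ ($N = 0 \left(-32\right) 2 = 0 \cdot 2 = 0$)
$n = 71$ ($n = 71 - 0 = 71 + 0 = 71$)
$n \left(D{\left(-2 \right)} - 99\right) = 71 \left(\frac{1}{-6 - 2} - 99\right) = 71 \left(\frac{1}{-8} - 99\right) = 71 \left(- \frac{1}{8} - 99\right) = 71 \left(- \frac{793}{8}\right) = - \frac{56303}{8}$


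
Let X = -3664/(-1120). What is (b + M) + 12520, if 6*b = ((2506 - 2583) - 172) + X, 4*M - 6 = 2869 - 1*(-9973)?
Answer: 6590239/420 ≈ 15691.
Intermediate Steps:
M = 3212 (M = 3/2 + (2869 - 1*(-9973))/4 = 3/2 + (2869 + 9973)/4 = 3/2 + (¼)*12842 = 3/2 + 6421/2 = 3212)
X = 229/70 (X = -3664*(-1/1120) = 229/70 ≈ 3.2714)
b = -17201/420 (b = (((2506 - 2583) - 172) + 229/70)/6 = ((-77 - 172) + 229/70)/6 = (-249 + 229/70)/6 = (⅙)*(-17201/70) = -17201/420 ≈ -40.955)
(b + M) + 12520 = (-17201/420 + 3212) + 12520 = 1331839/420 + 12520 = 6590239/420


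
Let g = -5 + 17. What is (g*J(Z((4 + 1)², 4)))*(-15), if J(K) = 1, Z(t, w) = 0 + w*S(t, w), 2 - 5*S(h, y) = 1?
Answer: -180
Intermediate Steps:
S(h, y) = ⅕ (S(h, y) = ⅖ - ⅕*1 = ⅖ - ⅕ = ⅕)
Z(t, w) = w/5 (Z(t, w) = 0 + w*(⅕) = 0 + w/5 = w/5)
g = 12
(g*J(Z((4 + 1)², 4)))*(-15) = (12*1)*(-15) = 12*(-15) = -180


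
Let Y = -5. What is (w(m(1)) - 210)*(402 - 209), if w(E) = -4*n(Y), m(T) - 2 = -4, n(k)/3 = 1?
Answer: -42846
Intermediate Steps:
n(k) = 3 (n(k) = 3*1 = 3)
m(T) = -2 (m(T) = 2 - 4 = -2)
w(E) = -12 (w(E) = -4*3 = -12)
(w(m(1)) - 210)*(402 - 209) = (-12 - 210)*(402 - 209) = -222*193 = -42846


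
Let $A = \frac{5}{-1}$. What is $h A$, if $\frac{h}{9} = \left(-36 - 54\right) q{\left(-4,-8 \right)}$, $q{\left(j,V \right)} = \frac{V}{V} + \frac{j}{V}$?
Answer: $6075$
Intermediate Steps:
$q{\left(j,V \right)} = 1 + \frac{j}{V}$
$A = -5$ ($A = 5 \left(-1\right) = -5$)
$h = -1215$ ($h = 9 \left(-36 - 54\right) \frac{-8 - 4}{-8} = 9 \left(- 90 \left(\left(- \frac{1}{8}\right) \left(-12\right)\right)\right) = 9 \left(\left(-90\right) \frac{3}{2}\right) = 9 \left(-135\right) = -1215$)
$h A = \left(-1215\right) \left(-5\right) = 6075$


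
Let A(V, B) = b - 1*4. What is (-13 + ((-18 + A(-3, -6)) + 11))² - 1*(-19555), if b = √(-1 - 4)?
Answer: 20126 - 48*I*√5 ≈ 20126.0 - 107.33*I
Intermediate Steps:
b = I*√5 (b = √(-5) = I*√5 ≈ 2.2361*I)
A(V, B) = -4 + I*√5 (A(V, B) = I*√5 - 1*4 = I*√5 - 4 = -4 + I*√5)
(-13 + ((-18 + A(-3, -6)) + 11))² - 1*(-19555) = (-13 + ((-18 + (-4 + I*√5)) + 11))² - 1*(-19555) = (-13 + ((-22 + I*√5) + 11))² + 19555 = (-13 + (-11 + I*√5))² + 19555 = (-24 + I*√5)² + 19555 = 19555 + (-24 + I*√5)²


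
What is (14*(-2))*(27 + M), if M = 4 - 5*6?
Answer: -28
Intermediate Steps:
M = -26 (M = 4 - 30 = -26)
(14*(-2))*(27 + M) = (14*(-2))*(27 - 26) = -28*1 = -28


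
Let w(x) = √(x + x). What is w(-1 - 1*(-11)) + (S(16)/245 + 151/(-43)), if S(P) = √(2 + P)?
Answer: -151/43 + 2*√5 + 3*√2/245 ≈ 0.97783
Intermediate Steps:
w(x) = √2*√x (w(x) = √(2*x) = √2*√x)
w(-1 - 1*(-11)) + (S(16)/245 + 151/(-43)) = √2*√(-1 - 1*(-11)) + (√(2 + 16)/245 + 151/(-43)) = √2*√(-1 + 11) + (√18*(1/245) + 151*(-1/43)) = √2*√10 + ((3*√2)*(1/245) - 151/43) = 2*√5 + (3*√2/245 - 151/43) = 2*√5 + (-151/43 + 3*√2/245) = -151/43 + 2*√5 + 3*√2/245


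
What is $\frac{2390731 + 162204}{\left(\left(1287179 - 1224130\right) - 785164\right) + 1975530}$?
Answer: $\frac{510587}{250683} \approx 2.0368$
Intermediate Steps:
$\frac{2390731 + 162204}{\left(\left(1287179 - 1224130\right) - 785164\right) + 1975530} = \frac{2552935}{\left(63049 - 785164\right) + 1975530} = \frac{2552935}{-722115 + 1975530} = \frac{2552935}{1253415} = 2552935 \cdot \frac{1}{1253415} = \frac{510587}{250683}$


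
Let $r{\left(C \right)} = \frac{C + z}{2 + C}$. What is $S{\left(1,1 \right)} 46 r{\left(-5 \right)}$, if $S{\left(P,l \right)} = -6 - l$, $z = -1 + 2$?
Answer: $- \frac{1288}{3} \approx -429.33$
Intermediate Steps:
$z = 1$
$r{\left(C \right)} = \frac{1 + C}{2 + C}$ ($r{\left(C \right)} = \frac{C + 1}{2 + C} = \frac{1 + C}{2 + C}$)
$S{\left(1,1 \right)} 46 r{\left(-5 \right)} = \left(-6 - 1\right) 46 \frac{1 - 5}{2 - 5} = \left(-6 - 1\right) 46 \frac{1}{-3} \left(-4\right) = \left(-7\right) 46 \left(\left(- \frac{1}{3}\right) \left(-4\right)\right) = \left(-322\right) \frac{4}{3} = - \frac{1288}{3}$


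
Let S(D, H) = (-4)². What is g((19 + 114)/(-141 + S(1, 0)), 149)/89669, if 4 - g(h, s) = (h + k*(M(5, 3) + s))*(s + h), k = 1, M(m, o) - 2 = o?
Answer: -353449064/1401078125 ≈ -0.25227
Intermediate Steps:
M(m, o) = 2 + o
S(D, H) = 16
g(h, s) = 4 - (h + s)*(5 + h + s) (g(h, s) = 4 - (h + 1*((2 + 3) + s))*(s + h) = 4 - (h + 1*(5 + s))*(h + s) = 4 - (h + (5 + s))*(h + s) = 4 - (5 + h + s)*(h + s) = 4 - (h + s)*(5 + h + s))
g((19 + 114)/(-141 + S(1, 0)), 149)/89669 = (4 - ((19 + 114)/(-141 + 16))² - 1*149² - 5*(19 + 114)/(-141 + 16) - 5*149 - 2*(19 + 114)/(-141 + 16)*149)/89669 = (4 - (133/(-125))² - 1*22201 - 665/(-125) - 745 - 2*133/(-125)*149)*(1/89669) = (4 - (133*(-1/125))² - 22201 - 665*(-1)/125 - 745 - 2*133*(-1/125)*149)*(1/89669) = (4 - (-133/125)² - 22201 - 5*(-133/125) - 745 - 2*(-133/125)*149)*(1/89669) = (4 - 1*17689/15625 - 22201 + 133/25 - 745 + 39634/125)*(1/89669) = (4 - 17689/15625 - 22201 + 133/25 - 745 + 39634/125)*(1/89669) = -353449064/15625*1/89669 = -353449064/1401078125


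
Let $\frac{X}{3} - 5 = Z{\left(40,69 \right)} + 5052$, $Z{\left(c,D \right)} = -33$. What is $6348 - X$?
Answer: $-8724$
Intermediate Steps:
$X = 15072$ ($X = 15 + 3 \left(-33 + 5052\right) = 15 + 3 \cdot 5019 = 15 + 15057 = 15072$)
$6348 - X = 6348 - 15072 = -8724$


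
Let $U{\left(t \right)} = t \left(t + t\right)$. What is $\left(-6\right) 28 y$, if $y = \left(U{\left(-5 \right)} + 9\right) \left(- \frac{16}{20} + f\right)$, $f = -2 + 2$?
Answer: $\frac{39648}{5} \approx 7929.6$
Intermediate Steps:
$f = 0$
$U{\left(t \right)} = 2 t^{2}$ ($U{\left(t \right)} = t 2 t = 2 t^{2}$)
$y = - \frac{236}{5}$ ($y = \left(2 \left(-5\right)^{2} + 9\right) \left(- \frac{16}{20} + 0\right) = \left(2 \cdot 25 + 9\right) \left(\left(-16\right) \frac{1}{20} + 0\right) = \left(50 + 9\right) \left(- \frac{4}{5} + 0\right) = 59 \left(- \frac{4}{5}\right) = - \frac{236}{5} \approx -47.2$)
$\left(-6\right) 28 y = \left(-6\right) 28 \left(- \frac{236}{5}\right) = \left(-168\right) \left(- \frac{236}{5}\right) = \frac{39648}{5}$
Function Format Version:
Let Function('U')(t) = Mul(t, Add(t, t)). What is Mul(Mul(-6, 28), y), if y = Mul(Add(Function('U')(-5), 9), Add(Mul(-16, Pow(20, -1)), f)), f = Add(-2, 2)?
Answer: Rational(39648, 5) ≈ 7929.6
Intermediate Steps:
f = 0
Function('U')(t) = Mul(2, Pow(t, 2)) (Function('U')(t) = Mul(t, Mul(2, t)) = Mul(2, Pow(t, 2)))
y = Rational(-236, 5) (y = Mul(Add(Mul(2, Pow(-5, 2)), 9), Add(Mul(-16, Pow(20, -1)), 0)) = Mul(Add(Mul(2, 25), 9), Add(Mul(-16, Rational(1, 20)), 0)) = Mul(Add(50, 9), Add(Rational(-4, 5), 0)) = Mul(59, Rational(-4, 5)) = Rational(-236, 5) ≈ -47.200)
Mul(Mul(-6, 28), y) = Mul(Mul(-6, 28), Rational(-236, 5)) = Mul(-168, Rational(-236, 5)) = Rational(39648, 5)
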